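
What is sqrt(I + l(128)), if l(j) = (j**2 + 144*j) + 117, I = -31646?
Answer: sqrt(3287) ≈ 57.332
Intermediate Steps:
l(j) = 117 + j**2 + 144*j
sqrt(I + l(128)) = sqrt(-31646 + (117 + 128**2 + 144*128)) = sqrt(-31646 + (117 + 16384 + 18432)) = sqrt(-31646 + 34933) = sqrt(3287)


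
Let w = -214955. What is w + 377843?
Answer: 162888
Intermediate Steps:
w + 377843 = -214955 + 377843 = 162888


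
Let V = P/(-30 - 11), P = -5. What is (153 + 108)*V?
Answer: 1305/41 ≈ 31.829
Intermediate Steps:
V = 5/41 (V = -5/(-30 - 11) = -5/(-41) = -5*(-1/41) = 5/41 ≈ 0.12195)
(153 + 108)*V = (153 + 108)*(5/41) = 261*(5/41) = 1305/41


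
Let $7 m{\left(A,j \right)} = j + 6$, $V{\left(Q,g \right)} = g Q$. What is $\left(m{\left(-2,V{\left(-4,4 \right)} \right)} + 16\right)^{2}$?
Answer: $\frac{10404}{49} \approx 212.33$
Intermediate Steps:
$V{\left(Q,g \right)} = Q g$
$m{\left(A,j \right)} = \frac{6}{7} + \frac{j}{7}$ ($m{\left(A,j \right)} = \frac{j + 6}{7} = \frac{6 + j}{7} = \frac{6}{7} + \frac{j}{7}$)
$\left(m{\left(-2,V{\left(-4,4 \right)} \right)} + 16\right)^{2} = \left(\left(\frac{6}{7} + \frac{\left(-4\right) 4}{7}\right) + 16\right)^{2} = \left(\left(\frac{6}{7} + \frac{1}{7} \left(-16\right)\right) + 16\right)^{2} = \left(\left(\frac{6}{7} - \frac{16}{7}\right) + 16\right)^{2} = \left(- \frac{10}{7} + 16\right)^{2} = \left(\frac{102}{7}\right)^{2} = \frac{10404}{49}$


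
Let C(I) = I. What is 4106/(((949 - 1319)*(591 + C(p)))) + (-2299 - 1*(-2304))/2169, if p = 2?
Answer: -3904432/237950145 ≈ -0.016409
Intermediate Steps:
4106/(((949 - 1319)*(591 + C(p)))) + (-2299 - 1*(-2304))/2169 = 4106/(((949 - 1319)*(591 + 2))) + (-2299 - 1*(-2304))/2169 = 4106/((-370*593)) + (-2299 + 2304)*(1/2169) = 4106/(-219410) + 5*(1/2169) = 4106*(-1/219410) + 5/2169 = -2053/109705 + 5/2169 = -3904432/237950145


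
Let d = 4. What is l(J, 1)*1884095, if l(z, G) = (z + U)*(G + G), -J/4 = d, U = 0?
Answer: -60291040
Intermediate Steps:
J = -16 (J = -4*4 = -16)
l(z, G) = 2*G*z (l(z, G) = (z + 0)*(G + G) = z*(2*G) = 2*G*z)
l(J, 1)*1884095 = (2*1*(-16))*1884095 = -32*1884095 = -60291040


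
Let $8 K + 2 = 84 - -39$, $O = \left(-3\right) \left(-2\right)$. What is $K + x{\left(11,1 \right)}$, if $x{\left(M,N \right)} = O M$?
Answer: $\frac{649}{8} \approx 81.125$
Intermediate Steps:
$O = 6$
$K = \frac{121}{8}$ ($K = - \frac{1}{4} + \frac{84 - -39}{8} = - \frac{1}{4} + \frac{84 + 39}{8} = - \frac{1}{4} + \frac{1}{8} \cdot 123 = - \frac{1}{4} + \frac{123}{8} = \frac{121}{8} \approx 15.125$)
$x{\left(M,N \right)} = 6 M$
$K + x{\left(11,1 \right)} = \frac{121}{8} + 6 \cdot 11 = \frac{121}{8} + 66 = \frac{649}{8}$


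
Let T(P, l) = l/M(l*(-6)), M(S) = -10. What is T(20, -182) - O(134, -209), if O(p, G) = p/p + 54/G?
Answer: 18244/1045 ≈ 17.458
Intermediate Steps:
T(P, l) = -l/10 (T(P, l) = l/(-10) = l*(-1/10) = -l/10)
O(p, G) = 1 + 54/G
T(20, -182) - O(134, -209) = -1/10*(-182) - (54 - 209)/(-209) = 91/5 - (-1)*(-155)/209 = 91/5 - 1*155/209 = 91/5 - 155/209 = 18244/1045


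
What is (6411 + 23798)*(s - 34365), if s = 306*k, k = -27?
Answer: -1287719043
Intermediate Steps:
s = -8262 (s = 306*(-27) = -8262)
(6411 + 23798)*(s - 34365) = (6411 + 23798)*(-8262 - 34365) = 30209*(-42627) = -1287719043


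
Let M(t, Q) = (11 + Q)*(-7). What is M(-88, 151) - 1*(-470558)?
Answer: 469424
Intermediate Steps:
M(t, Q) = -77 - 7*Q
M(-88, 151) - 1*(-470558) = (-77 - 7*151) - 1*(-470558) = (-77 - 1057) + 470558 = -1134 + 470558 = 469424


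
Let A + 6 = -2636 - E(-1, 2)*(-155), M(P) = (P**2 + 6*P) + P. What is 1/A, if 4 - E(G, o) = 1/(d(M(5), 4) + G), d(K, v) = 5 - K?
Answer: -56/113077 ≈ -0.00049524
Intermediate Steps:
M(P) = P**2 + 7*P
E(G, o) = 4 - 1/(-55 + G) (E(G, o) = 4 - 1/((5 - 5*(7 + 5)) + G) = 4 - 1/((5 - 5*12) + G) = 4 - 1/((5 - 1*60) + G) = 4 - 1/((5 - 60) + G) = 4 - 1/(-55 + G))
A = -113077/56 (A = -6 + (-2636 - (-221 + 4*(-1))/(-55 - 1)*(-155)) = -6 + (-2636 - (-221 - 4)/(-56)*(-155)) = -6 + (-2636 - (-1/56*(-225))*(-155)) = -6 + (-2636 - 225*(-155)/56) = -6 + (-2636 - 1*(-34875/56)) = -6 + (-2636 + 34875/56) = -6 - 112741/56 = -113077/56 ≈ -2019.2)
1/A = 1/(-113077/56) = -56/113077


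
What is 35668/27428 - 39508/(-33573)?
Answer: 570276797/230210061 ≈ 2.4772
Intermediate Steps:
35668/27428 - 39508/(-33573) = 35668*(1/27428) - 39508*(-1/33573) = 8917/6857 + 39508/33573 = 570276797/230210061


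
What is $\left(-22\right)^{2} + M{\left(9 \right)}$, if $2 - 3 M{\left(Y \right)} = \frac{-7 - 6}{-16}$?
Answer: $\frac{23251}{48} \approx 484.4$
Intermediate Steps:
$M{\left(Y \right)} = \frac{19}{48}$ ($M{\left(Y \right)} = \frac{2}{3} - \frac{\left(-7 - 6\right) \frac{1}{-16}}{3} = \frac{2}{3} - \frac{\left(-7 - 6\right) \left(- \frac{1}{16}\right)}{3} = \frac{2}{3} - \frac{\left(-13\right) \left(- \frac{1}{16}\right)}{3} = \frac{2}{3} - \frac{13}{48} = \frac{19}{48}$)
$\left(-22\right)^{2} + M{\left(9 \right)} = \left(-22\right)^{2} + \frac{19}{48} = 484 + \frac{19}{48} = \frac{23251}{48}$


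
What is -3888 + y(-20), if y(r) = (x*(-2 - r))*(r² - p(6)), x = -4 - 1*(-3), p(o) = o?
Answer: -10980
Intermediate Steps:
x = -1 (x = -4 + 3 = -1)
y(r) = (-6 + r²)*(2 + r) (y(r) = (-(-2 - r))*(r² - 1*6) = (2 + r)*(r² - 6) = (2 + r)*(-6 + r²) = (-6 + r²)*(2 + r))
-3888 + y(-20) = -3888 + (-12 + (-20)³ - 6*(-20) + 2*(-20)²) = -3888 + (-12 - 8000 + 120 + 2*400) = -3888 + (-12 - 8000 + 120 + 800) = -3888 - 7092 = -10980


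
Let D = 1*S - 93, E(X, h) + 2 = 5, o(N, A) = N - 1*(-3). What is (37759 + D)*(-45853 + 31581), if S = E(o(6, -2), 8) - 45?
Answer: -536969728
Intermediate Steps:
o(N, A) = 3 + N (o(N, A) = N + 3 = 3 + N)
E(X, h) = 3 (E(X, h) = -2 + 5 = 3)
S = -42 (S = 3 - 45 = -42)
D = -135 (D = 1*(-42) - 93 = -42 - 93 = -135)
(37759 + D)*(-45853 + 31581) = (37759 - 135)*(-45853 + 31581) = 37624*(-14272) = -536969728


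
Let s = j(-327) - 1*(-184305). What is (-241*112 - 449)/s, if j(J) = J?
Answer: -3049/20442 ≈ -0.14915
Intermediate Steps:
s = 183978 (s = -327 - 1*(-184305) = -327 + 184305 = 183978)
(-241*112 - 449)/s = (-241*112 - 449)/183978 = (-26992 - 449)*(1/183978) = -27441*1/183978 = -3049/20442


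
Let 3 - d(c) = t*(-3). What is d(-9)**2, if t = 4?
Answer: 225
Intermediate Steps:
d(c) = 15 (d(c) = 3 - 4*(-3) = 3 - 1*(-12) = 3 + 12 = 15)
d(-9)**2 = 15**2 = 225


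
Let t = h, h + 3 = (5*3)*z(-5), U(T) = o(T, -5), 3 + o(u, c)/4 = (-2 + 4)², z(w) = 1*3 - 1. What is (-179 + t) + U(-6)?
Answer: -148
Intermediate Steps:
z(w) = 2 (z(w) = 3 - 1 = 2)
o(u, c) = 4 (o(u, c) = -12 + 4*(-2 + 4)² = -12 + 4*2² = -12 + 4*4 = -12 + 16 = 4)
U(T) = 4
h = 27 (h = -3 + (5*3)*2 = -3 + 15*2 = -3 + 30 = 27)
t = 27
(-179 + t) + U(-6) = (-179 + 27) + 4 = -152 + 4 = -148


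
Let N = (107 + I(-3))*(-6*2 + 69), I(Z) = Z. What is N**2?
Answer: 35141184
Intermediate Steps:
N = 5928 (N = (107 - 3)*(-6*2 + 69) = 104*(-12 + 69) = 104*57 = 5928)
N**2 = 5928**2 = 35141184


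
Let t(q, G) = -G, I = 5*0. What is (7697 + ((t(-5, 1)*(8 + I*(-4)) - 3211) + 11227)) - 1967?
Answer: 13738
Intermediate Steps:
I = 0
(7697 + ((t(-5, 1)*(8 + I*(-4)) - 3211) + 11227)) - 1967 = (7697 + (((-1*1)*(8 + 0*(-4)) - 3211) + 11227)) - 1967 = (7697 + ((-(8 + 0) - 3211) + 11227)) - 1967 = (7697 + ((-1*8 - 3211) + 11227)) - 1967 = (7697 + ((-8 - 3211) + 11227)) - 1967 = (7697 + (-3219 + 11227)) - 1967 = (7697 + 8008) - 1967 = 15705 - 1967 = 13738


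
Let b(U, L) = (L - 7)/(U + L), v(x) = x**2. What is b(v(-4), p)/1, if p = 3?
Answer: -4/19 ≈ -0.21053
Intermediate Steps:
b(U, L) = (-7 + L)/(L + U)
b(v(-4), p)/1 = ((-7 + 3)/(3 + (-4)**2))/1 = 1*(-4/(3 + 16)) = 1*(-4/19) = -4/19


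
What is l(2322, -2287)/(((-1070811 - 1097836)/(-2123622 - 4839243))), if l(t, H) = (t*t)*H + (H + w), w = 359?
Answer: -6604429155117780/166819 ≈ -3.9590e+10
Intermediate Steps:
l(t, H) = 359 + H + H*t² (l(t, H) = (t*t)*H + (H + 359) = t²*H + (359 + H) = H*t² + (359 + H) = 359 + H + H*t²)
l(2322, -2287)/(((-1070811 - 1097836)/(-2123622 - 4839243))) = (359 - 2287 - 2287*2322²)/(((-1070811 - 1097836)/(-2123622 - 4839243))) = (359 - 2287 - 2287*5391684)/((-2168647/(-6962865))) = (359 - 2287 - 12330781308)/((-2168647*(-1/6962865))) = -12330783236/166819/535605 = -12330783236*535605/166819 = -6604429155117780/166819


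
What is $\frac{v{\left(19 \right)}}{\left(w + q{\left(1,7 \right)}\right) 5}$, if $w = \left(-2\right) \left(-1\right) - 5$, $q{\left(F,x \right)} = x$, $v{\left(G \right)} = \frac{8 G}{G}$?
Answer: $\frac{2}{5} \approx 0.4$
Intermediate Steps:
$v{\left(G \right)} = 8$
$w = -3$ ($w = 2 - 5 = -3$)
$\frac{v{\left(19 \right)}}{\left(w + q{\left(1,7 \right)}\right) 5} = \frac{8}{\left(-3 + 7\right) 5} = \frac{8}{4 \cdot 5} = \frac{8}{20} = 8 \cdot \frac{1}{20} = \frac{2}{5}$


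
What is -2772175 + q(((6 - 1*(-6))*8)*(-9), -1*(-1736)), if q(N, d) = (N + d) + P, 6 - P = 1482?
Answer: -2772779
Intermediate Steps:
P = -1476 (P = 6 - 1*1482 = 6 - 1482 = -1476)
q(N, d) = -1476 + N + d (q(N, d) = (N + d) - 1476 = -1476 + N + d)
-2772175 + q(((6 - 1*(-6))*8)*(-9), -1*(-1736)) = -2772175 + (-1476 + ((6 - 1*(-6))*8)*(-9) - 1*(-1736)) = -2772175 + (-1476 + ((6 + 6)*8)*(-9) + 1736) = -2772175 + (-1476 + (12*8)*(-9) + 1736) = -2772175 + (-1476 + 96*(-9) + 1736) = -2772175 + (-1476 - 864 + 1736) = -2772175 - 604 = -2772779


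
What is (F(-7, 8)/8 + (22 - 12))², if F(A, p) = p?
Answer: 121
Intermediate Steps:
(F(-7, 8)/8 + (22 - 12))² = (8/8 + (22 - 12))² = (8*(⅛) + 10)² = (1 + 10)² = 11² = 121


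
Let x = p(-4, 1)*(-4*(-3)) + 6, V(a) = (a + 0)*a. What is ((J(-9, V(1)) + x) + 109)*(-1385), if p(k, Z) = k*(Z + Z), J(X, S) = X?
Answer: -13850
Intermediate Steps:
V(a) = a² (V(a) = a*a = a²)
p(k, Z) = 2*Z*k (p(k, Z) = k*(2*Z) = 2*Z*k)
x = -90 (x = (2*1*(-4))*(-4*(-3)) + 6 = -8*12 + 6 = -96 + 6 = -90)
((J(-9, V(1)) + x) + 109)*(-1385) = ((-9 - 90) + 109)*(-1385) = (-99 + 109)*(-1385) = 10*(-1385) = -13850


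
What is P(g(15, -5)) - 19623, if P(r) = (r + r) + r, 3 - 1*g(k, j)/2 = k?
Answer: -19695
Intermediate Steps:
g(k, j) = 6 - 2*k
P(r) = 3*r (P(r) = 2*r + r = 3*r)
P(g(15, -5)) - 19623 = 3*(6 - 2*15) - 19623 = 3*(6 - 30) - 19623 = 3*(-24) - 19623 = -72 - 19623 = -19695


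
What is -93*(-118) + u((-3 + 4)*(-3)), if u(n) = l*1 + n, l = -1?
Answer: 10970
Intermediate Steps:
u(n) = -1 + n (u(n) = -1*1 + n = -1 + n)
-93*(-118) + u((-3 + 4)*(-3)) = -93*(-118) + (-1 + (-3 + 4)*(-3)) = 10974 + (-1 + 1*(-3)) = 10974 + (-1 - 3) = 10974 - 4 = 10970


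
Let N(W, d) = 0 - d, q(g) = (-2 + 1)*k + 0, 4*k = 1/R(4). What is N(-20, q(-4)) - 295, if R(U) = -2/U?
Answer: -591/2 ≈ -295.50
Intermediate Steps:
k = -½ (k = (1/(-2/4))/4 = (1/(-2*¼))/4 = (1/(-½))/4 = (1*(-2))/4 = (¼)*(-2) = -½ ≈ -0.50000)
q(g) = ½ (q(g) = (-2 + 1)*(-½) + 0 = -1*(-½) + 0 = ½ + 0 = ½)
N(W, d) = -d
N(-20, q(-4)) - 295 = -1*½ - 295 = -½ - 295 = -591/2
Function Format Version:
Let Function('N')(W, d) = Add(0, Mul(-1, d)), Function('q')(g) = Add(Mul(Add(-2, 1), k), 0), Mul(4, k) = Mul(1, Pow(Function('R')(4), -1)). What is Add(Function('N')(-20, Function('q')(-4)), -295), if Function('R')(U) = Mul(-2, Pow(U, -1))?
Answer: Rational(-591, 2) ≈ -295.50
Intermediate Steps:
k = Rational(-1, 2) (k = Mul(Rational(1, 4), Mul(1, Pow(Mul(-2, Pow(4, -1)), -1))) = Mul(Rational(1, 4), Mul(1, Pow(Mul(-2, Rational(1, 4)), -1))) = Mul(Rational(1, 4), Mul(1, Pow(Rational(-1, 2), -1))) = Mul(Rational(1, 4), Mul(1, -2)) = Mul(Rational(1, 4), -2) = Rational(-1, 2) ≈ -0.50000)
Function('q')(g) = Rational(1, 2) (Function('q')(g) = Add(Mul(Add(-2, 1), Rational(-1, 2)), 0) = Add(Mul(-1, Rational(-1, 2)), 0) = Add(Rational(1, 2), 0) = Rational(1, 2))
Function('N')(W, d) = Mul(-1, d)
Add(Function('N')(-20, Function('q')(-4)), -295) = Add(Mul(-1, Rational(1, 2)), -295) = Add(Rational(-1, 2), -295) = Rational(-591, 2)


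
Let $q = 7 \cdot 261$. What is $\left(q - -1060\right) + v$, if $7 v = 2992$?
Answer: $\frac{23201}{7} \approx 3314.4$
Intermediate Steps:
$v = \frac{2992}{7}$ ($v = \frac{1}{7} \cdot 2992 = \frac{2992}{7} \approx 427.43$)
$q = 1827$
$\left(q - -1060\right) + v = \left(1827 - -1060\right) + \frac{2992}{7} = \left(1827 + 1060\right) + \frac{2992}{7} = 2887 + \frac{2992}{7} = \frac{23201}{7}$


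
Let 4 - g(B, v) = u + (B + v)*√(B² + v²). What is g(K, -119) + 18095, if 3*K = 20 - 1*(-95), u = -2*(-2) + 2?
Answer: 18093 + 242*√140674/9 ≈ 28178.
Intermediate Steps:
u = 6 (u = 4 + 2 = 6)
K = 115/3 (K = (20 - 1*(-95))/3 = (20 + 95)/3 = (⅓)*115 = 115/3 ≈ 38.333)
g(B, v) = -2 - √(B² + v²)*(B + v) (g(B, v) = 4 - (6 + (B + v)*√(B² + v²)) = 4 - (6 + √(B² + v²)*(B + v)) = 4 + (-6 - √(B² + v²)*(B + v)) = -2 - √(B² + v²)*(B + v))
g(K, -119) + 18095 = (-2 - 1*115/3*√((115/3)² + (-119)²) - 1*(-119)*√((115/3)² + (-119)²)) + 18095 = (-2 - 1*115/3*√(13225/9 + 14161) - 1*(-119)*√(13225/9 + 14161)) + 18095 = (-2 - 1*115/3*√(140674/9) - 1*(-119)*√(140674/9)) + 18095 = (-2 - 1*115/3*√140674/3 - 1*(-119)*√140674/3) + 18095 = (-2 - 115*√140674/9 + 119*√140674/3) + 18095 = (-2 + 242*√140674/9) + 18095 = 18093 + 242*√140674/9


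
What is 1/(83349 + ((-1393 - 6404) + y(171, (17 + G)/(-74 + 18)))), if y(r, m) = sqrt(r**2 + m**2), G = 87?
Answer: 1851024/139847848759 - 7*sqrt(1432978)/279695697518 ≈ 1.3206e-5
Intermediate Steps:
y(r, m) = sqrt(m**2 + r**2)
1/(83349 + ((-1393 - 6404) + y(171, (17 + G)/(-74 + 18)))) = 1/(83349 + ((-1393 - 6404) + sqrt(((17 + 87)/(-74 + 18))**2 + 171**2))) = 1/(83349 + (-7797 + sqrt((104/(-56))**2 + 29241))) = 1/(83349 + (-7797 + sqrt((104*(-1/56))**2 + 29241))) = 1/(83349 + (-7797 + sqrt((-13/7)**2 + 29241))) = 1/(83349 + (-7797 + sqrt(169/49 + 29241))) = 1/(83349 + (-7797 + sqrt(1432978/49))) = 1/(83349 + (-7797 + sqrt(1432978)/7)) = 1/(75552 + sqrt(1432978)/7)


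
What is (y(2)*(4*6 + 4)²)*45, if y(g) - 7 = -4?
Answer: 105840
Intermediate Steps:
y(g) = 3 (y(g) = 7 - 4 = 3)
(y(2)*(4*6 + 4)²)*45 = (3*(4*6 + 4)²)*45 = (3*(24 + 4)²)*45 = (3*28²)*45 = (3*784)*45 = 2352*45 = 105840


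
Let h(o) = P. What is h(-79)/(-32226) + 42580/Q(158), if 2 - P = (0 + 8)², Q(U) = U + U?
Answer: 171525334/1272927 ≈ 134.75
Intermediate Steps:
Q(U) = 2*U
P = -62 (P = 2 - (0 + 8)² = 2 - 1*8² = 2 - 1*64 = 2 - 64 = -62)
h(o) = -62
h(-79)/(-32226) + 42580/Q(158) = -62/(-32226) + 42580/((2*158)) = -62*(-1/32226) + 42580/316 = 31/16113 + 42580*(1/316) = 31/16113 + 10645/79 = 171525334/1272927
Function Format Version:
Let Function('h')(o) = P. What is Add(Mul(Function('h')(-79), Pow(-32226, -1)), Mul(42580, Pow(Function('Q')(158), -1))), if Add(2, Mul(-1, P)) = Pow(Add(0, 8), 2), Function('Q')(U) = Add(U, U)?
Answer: Rational(171525334, 1272927) ≈ 134.75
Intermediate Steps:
Function('Q')(U) = Mul(2, U)
P = -62 (P = Add(2, Mul(-1, Pow(Add(0, 8), 2))) = Add(2, Mul(-1, Pow(8, 2))) = Add(2, Mul(-1, 64)) = Add(2, -64) = -62)
Function('h')(o) = -62
Add(Mul(Function('h')(-79), Pow(-32226, -1)), Mul(42580, Pow(Function('Q')(158), -1))) = Add(Mul(-62, Pow(-32226, -1)), Mul(42580, Pow(Mul(2, 158), -1))) = Add(Mul(-62, Rational(-1, 32226)), Mul(42580, Pow(316, -1))) = Add(Rational(31, 16113), Mul(42580, Rational(1, 316))) = Add(Rational(31, 16113), Rational(10645, 79)) = Rational(171525334, 1272927)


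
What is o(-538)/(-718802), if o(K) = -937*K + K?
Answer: -251784/359401 ≈ -0.70057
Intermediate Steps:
o(K) = -936*K
o(-538)/(-718802) = -936*(-538)/(-718802) = 503568*(-1/718802) = -251784/359401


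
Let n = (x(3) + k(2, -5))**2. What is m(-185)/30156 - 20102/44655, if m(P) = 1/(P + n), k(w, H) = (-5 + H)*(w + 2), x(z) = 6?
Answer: -65401798433/145284923420 ≈ -0.45016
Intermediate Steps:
k(w, H) = (-5 + H)*(2 + w)
n = 1156 (n = (6 + (-10 - 5*2 + 2*(-5) - 5*2))**2 = (6 + (-10 - 10 - 10 - 10))**2 = (6 - 40)**2 = (-34)**2 = 1156)
m(P) = 1/(1156 + P) (m(P) = 1/(P + 1156) = 1/(1156 + P))
m(-185)/30156 - 20102/44655 = 1/((1156 - 185)*30156) - 20102/44655 = (1/30156)/971 - 20102*1/44655 = (1/971)*(1/30156) - 20102/44655 = 1/29281476 - 20102/44655 = -65401798433/145284923420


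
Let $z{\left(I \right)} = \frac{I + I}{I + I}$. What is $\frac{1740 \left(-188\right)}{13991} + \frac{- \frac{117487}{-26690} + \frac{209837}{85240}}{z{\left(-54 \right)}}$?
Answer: $- \frac{3092616143557}{187237075880} \approx -16.517$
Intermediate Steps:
$z{\left(I \right)} = 1$ ($z{\left(I \right)} = \frac{2 I}{2 I} = 2 I \frac{1}{2 I} = 1$)
$\frac{1740 \left(-188\right)}{13991} + \frac{- \frac{117487}{-26690} + \frac{209837}{85240}}{z{\left(-54 \right)}} = \frac{1740 \left(-188\right)}{13991} + \frac{- \frac{117487}{-26690} + \frac{209837}{85240}}{1} = \left(-327120\right) \frac{1}{13991} + \left(\left(-117487\right) \left(- \frac{1}{26690}\right) + 209837 \cdot \frac{1}{85240}\right) 1 = - \frac{327120}{13991} + \left(\frac{6911}{1570} + \frac{209837}{85240}\right) 1 = - \frac{327120}{13991} + \frac{91853773}{13382680} \cdot 1 = - \frac{327120}{13991} + \frac{91853773}{13382680} = - \frac{3092616143557}{187237075880}$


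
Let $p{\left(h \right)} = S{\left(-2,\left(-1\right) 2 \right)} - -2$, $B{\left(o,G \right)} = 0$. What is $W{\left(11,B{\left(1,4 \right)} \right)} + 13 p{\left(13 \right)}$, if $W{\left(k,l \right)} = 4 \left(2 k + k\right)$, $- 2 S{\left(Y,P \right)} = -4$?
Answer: $184$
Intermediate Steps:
$S{\left(Y,P \right)} = 2$ ($S{\left(Y,P \right)} = \left(- \frac{1}{2}\right) \left(-4\right) = 2$)
$W{\left(k,l \right)} = 12 k$ ($W{\left(k,l \right)} = 4 \cdot 3 k = 12 k$)
$p{\left(h \right)} = 4$ ($p{\left(h \right)} = 2 - -2 = 2 + 2 = 4$)
$W{\left(11,B{\left(1,4 \right)} \right)} + 13 p{\left(13 \right)} = 12 \cdot 11 + 13 \cdot 4 = 132 + 52 = 184$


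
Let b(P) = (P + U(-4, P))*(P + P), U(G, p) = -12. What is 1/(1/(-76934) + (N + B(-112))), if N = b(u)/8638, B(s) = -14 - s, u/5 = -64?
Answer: 332277946/40736702549 ≈ 0.0081567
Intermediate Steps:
u = -320 (u = 5*(-64) = -320)
b(P) = 2*P*(-12 + P) (b(P) = (P - 12)*(P + P) = (-12 + P)*(2*P) = 2*P*(-12 + P))
N = 106240/4319 (N = (2*(-320)*(-12 - 320))/8638 = (2*(-320)*(-332))*(1/8638) = 212480*(1/8638) = 106240/4319 ≈ 24.598)
1/(1/(-76934) + (N + B(-112))) = 1/(1/(-76934) + (106240/4319 + (-14 - 1*(-112)))) = 1/(-1/76934 + (106240/4319 + (-14 + 112))) = 1/(-1/76934 + (106240/4319 + 98)) = 1/(-1/76934 + 529502/4319) = 1/(40736702549/332277946) = 332277946/40736702549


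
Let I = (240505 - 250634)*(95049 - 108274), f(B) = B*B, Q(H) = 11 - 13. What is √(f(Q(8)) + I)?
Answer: √133956029 ≈ 11574.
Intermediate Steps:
Q(H) = -2
f(B) = B²
I = 133956025 (I = -10129*(-13225) = 133956025)
√(f(Q(8)) + I) = √((-2)² + 133956025) = √(4 + 133956025) = √133956029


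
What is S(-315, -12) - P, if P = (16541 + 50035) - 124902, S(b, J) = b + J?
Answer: 57999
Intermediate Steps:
S(b, J) = J + b
P = -58326 (P = 66576 - 124902 = -58326)
S(-315, -12) - P = (-12 - 315) - 1*(-58326) = -327 + 58326 = 57999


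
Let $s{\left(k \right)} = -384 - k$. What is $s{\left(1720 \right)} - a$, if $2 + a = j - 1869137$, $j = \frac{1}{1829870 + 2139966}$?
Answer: $\frac{7411822756259}{3969836} \approx 1.867 \cdot 10^{6}$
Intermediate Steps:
$j = \frac{1}{3969836} \approx 2.519 \cdot 10^{-7}$
$a = - \frac{7420175291203}{3969836}$ ($a = -2 + \left(\frac{1}{3969836} - 1869137\right) = -2 - \frac{7420167351531}{3969836} = - \frac{7420175291203}{3969836} \approx -1.8691 \cdot 10^{6}$)
$s{\left(1720 \right)} - a = \left(-384 - 1720\right) - - \frac{7420175291203}{3969836} = \left(-384 - 1720\right) + \frac{7420175291203}{3969836} = -2104 + \frac{7420175291203}{3969836} = \frac{7411822756259}{3969836}$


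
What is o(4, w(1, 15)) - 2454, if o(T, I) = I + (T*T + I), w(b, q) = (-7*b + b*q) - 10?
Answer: -2442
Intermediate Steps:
w(b, q) = -10 - 7*b + b*q
o(T, I) = T² + 2*I (o(T, I) = I + (T² + I) = I + (I + T²) = T² + 2*I)
o(4, w(1, 15)) - 2454 = (4² + 2*(-10 - 7*1 + 1*15)) - 2454 = (16 + 2*(-10 - 7 + 15)) - 2454 = (16 + 2*(-2)) - 2454 = (16 - 4) - 2454 = 12 - 2454 = -2442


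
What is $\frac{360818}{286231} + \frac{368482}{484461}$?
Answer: $\frac{280273220440}{138667756491} \approx 2.0212$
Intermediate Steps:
$\frac{360818}{286231} + \frac{368482}{484461} = \frac{280273220440}{138667756491}$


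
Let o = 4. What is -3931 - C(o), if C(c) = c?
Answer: -3935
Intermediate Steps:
-3931 - C(o) = -3931 - 1*4 = -3931 - 4 = -3935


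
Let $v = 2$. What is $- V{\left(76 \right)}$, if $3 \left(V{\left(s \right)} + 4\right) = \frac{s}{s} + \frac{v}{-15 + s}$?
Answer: $\frac{223}{61} \approx 3.6557$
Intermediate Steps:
$V{\left(s \right)} = - \frac{11}{3} + \frac{2}{3 \left(-15 + s\right)}$ ($V{\left(s \right)} = -4 + \frac{\frac{s}{s} + \frac{2}{-15 + s}}{3} = -4 + \frac{1 + \frac{2}{-15 + s}}{3} = -4 + \left(\frac{1}{3} + \frac{2}{3 \left(-15 + s\right)}\right) = - \frac{11}{3} + \frac{2}{3 \left(-15 + s\right)}$)
$- V{\left(76 \right)} = - \frac{167 - 836}{3 \left(-15 + 76\right)} = - \frac{167 - 836}{3 \cdot 61} = - \frac{-669}{3 \cdot 61} = \left(-1\right) \left(- \frac{223}{61}\right) = \frac{223}{61}$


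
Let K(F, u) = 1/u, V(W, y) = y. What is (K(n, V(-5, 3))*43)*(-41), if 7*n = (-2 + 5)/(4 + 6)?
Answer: -1763/3 ≈ -587.67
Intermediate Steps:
n = 3/70 (n = ((-2 + 5)/(4 + 6))/7 = (3/10)/7 = (3*(⅒))/7 = (⅐)*(3/10) = 3/70 ≈ 0.042857)
(K(n, V(-5, 3))*43)*(-41) = (43/3)*(-41) = -1763/3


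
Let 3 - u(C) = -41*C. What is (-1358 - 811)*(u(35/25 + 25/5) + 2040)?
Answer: -25002063/5 ≈ -5.0004e+6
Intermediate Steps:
u(C) = 3 + 41*C (u(C) = 3 - (-41)*C = 3 + 41*C)
(-1358 - 811)*(u(35/25 + 25/5) + 2040) = (-1358 - 811)*((3 + 41*(35/25 + 25/5)) + 2040) = -2169*((3 + 41*(35*(1/25) + 25*(⅕))) + 2040) = -2169*((3 + 41*(7/5 + 5)) + 2040) = -2169*((3 + 41*(32/5)) + 2040) = -2169*((3 + 1312/5) + 2040) = -2169*(1327/5 + 2040) = -2169*11527/5 = -25002063/5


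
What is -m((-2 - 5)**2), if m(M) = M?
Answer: -49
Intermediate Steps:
-m((-2 - 5)**2) = -(-2 - 5)**2 = -1*(-7)**2 = -1*49 = -49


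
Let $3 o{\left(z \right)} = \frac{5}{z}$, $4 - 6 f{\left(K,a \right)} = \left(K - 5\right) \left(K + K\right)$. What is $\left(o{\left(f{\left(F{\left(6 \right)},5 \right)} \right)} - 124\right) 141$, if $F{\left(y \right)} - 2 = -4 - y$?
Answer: $- \frac{594691}{34} \approx -17491.0$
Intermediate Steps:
$F{\left(y \right)} = -2 - y$ ($F{\left(y \right)} = 2 - \left(4 + y\right) = -2 - y$)
$f{\left(K,a \right)} = \frac{2}{3} - \frac{K \left(-5 + K\right)}{3}$ ($f{\left(K,a \right)} = \frac{2}{3} - \frac{\left(K - 5\right) \left(K + K\right)}{6} = \frac{2}{3} - \frac{\left(-5 + K\right) 2 K}{6} = \frac{2}{3} - \frac{2 K \left(-5 + K\right)}{6} = \frac{2}{3} - \frac{K \left(-5 + K\right)}{3}$)
$o{\left(z \right)} = \frac{5}{3 z}$ ($o{\left(z \right)} = \frac{5 \frac{1}{z}}{3} = \frac{5}{3 z}$)
$\left(o{\left(f{\left(F{\left(6 \right)},5 \right)} \right)} - 124\right) 141 = \left(\frac{5}{3 \left(\frac{2}{3} - \frac{\left(-2 - 6\right)^{2}}{3} + \frac{5 \left(-2 - 6\right)}{3}\right)} - 124\right) 141 = \left(\frac{5}{3 \left(\frac{2}{3} - \frac{\left(-8\right)^{2}}{3} + \frac{5}{3} \left(-8\right)\right)} - 124\right) 141 = \left(\frac{5}{3 \left(\frac{2}{3} - \frac{64}{3} - \frac{40}{3}\right)} - 124\right) 141 = \left(\frac{5}{3 \left(-34\right)} - 124\right) 141 = \left(\frac{5}{3} \left(- \frac{1}{34}\right) - 124\right) 141 = \left(- \frac{5}{102} - 124\right) 141 = \left(- \frac{12653}{102}\right) 141 = - \frac{594691}{34}$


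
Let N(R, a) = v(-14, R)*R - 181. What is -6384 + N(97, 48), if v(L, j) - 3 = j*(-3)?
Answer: -34501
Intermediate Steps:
v(L, j) = 3 - 3*j (v(L, j) = 3 + j*(-3) = 3 - 3*j)
N(R, a) = -181 + R*(3 - 3*R) (N(R, a) = (3 - 3*R)*R - 181 = R*(3 - 3*R) - 181 = -181 + R*(3 - 3*R))
-6384 + N(97, 48) = -6384 + (-181 - 3*97*(-1 + 97)) = -6384 + (-181 - 3*97*96) = -6384 + (-181 - 27936) = -6384 - 28117 = -34501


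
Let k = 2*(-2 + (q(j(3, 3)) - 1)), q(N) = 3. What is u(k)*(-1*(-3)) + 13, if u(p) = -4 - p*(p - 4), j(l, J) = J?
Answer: 1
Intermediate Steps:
k = 0 (k = 2*(-2 + (3 - 1)) = 2*(-2 + 2) = 2*0 = 0)
u(p) = -4 - p*(-4 + p)
u(k)*(-1*(-3)) + 13 = (-4 - 1*0**2 + 4*0)*(-1*(-3)) + 13 = (-4 - 1*0 + 0)*3 + 13 = (-4 + 0 + 0)*3 + 13 = -4*3 + 13 = -12 + 13 = 1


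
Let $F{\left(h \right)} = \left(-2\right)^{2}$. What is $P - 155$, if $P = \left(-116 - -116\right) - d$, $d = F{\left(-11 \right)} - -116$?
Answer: $-275$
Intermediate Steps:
$F{\left(h \right)} = 4$
$d = 120$ ($d = 4 - -116 = 4 + 116 = 120$)
$P = -120$ ($P = \left(-116 - -116\right) - 120 = \left(-116 + 116\right) - 120 = 0 - 120 = -120$)
$P - 155 = -120 - 155 = -275$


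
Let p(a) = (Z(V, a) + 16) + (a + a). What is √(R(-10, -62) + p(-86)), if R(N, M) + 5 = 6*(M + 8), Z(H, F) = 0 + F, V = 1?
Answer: I*√571 ≈ 23.896*I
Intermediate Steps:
Z(H, F) = F
R(N, M) = 43 + 6*M (R(N, M) = -5 + 6*(M + 8) = -5 + 6*(8 + M) = -5 + (48 + 6*M) = 43 + 6*M)
p(a) = 16 + 3*a (p(a) = (a + 16) + (a + a) = (16 + a) + 2*a = 16 + 3*a)
√(R(-10, -62) + p(-86)) = √((43 + 6*(-62)) + (16 + 3*(-86))) = √((43 - 372) + (16 - 258)) = √(-329 - 242) = √(-571) = I*√571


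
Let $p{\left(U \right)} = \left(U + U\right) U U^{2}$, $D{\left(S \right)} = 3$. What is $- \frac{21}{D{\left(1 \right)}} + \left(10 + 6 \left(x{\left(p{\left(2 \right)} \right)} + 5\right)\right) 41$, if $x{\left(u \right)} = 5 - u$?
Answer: $-5009$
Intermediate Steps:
$p{\left(U \right)} = 2 U^{4}$ ($p{\left(U \right)} = 2 U U^{3} = 2 U^{4}$)
$- \frac{21}{D{\left(1 \right)}} + \left(10 + 6 \left(x{\left(p{\left(2 \right)} \right)} + 5\right)\right) 41 = - \frac{21}{3} + \left(10 + 6 \left(\left(5 - 2 \cdot 2^{4}\right) + 5\right)\right) 41 = \left(-21\right) \frac{1}{3} + \left(10 + 6 \left(\left(5 - 2 \cdot 16\right) + 5\right)\right) 41 = -7 + \left(10 + 6 \left(\left(5 - 32\right) + 5\right)\right) 41 = -7 + \left(10 + 6 \left(-27 + 5\right)\right) 41 = -7 + \left(10 + 6 \left(-22\right)\right) 41 = -7 + \left(10 - 132\right) 41 = -7 - 5002 = -5009$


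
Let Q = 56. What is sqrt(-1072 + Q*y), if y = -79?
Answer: 2*I*sqrt(1374) ≈ 74.135*I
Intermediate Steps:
sqrt(-1072 + Q*y) = sqrt(-1072 + 56*(-79)) = sqrt(-1072 - 4424) = sqrt(-5496) = 2*I*sqrt(1374)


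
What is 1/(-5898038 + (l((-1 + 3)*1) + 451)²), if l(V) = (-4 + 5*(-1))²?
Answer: -1/5615014 ≈ -1.7809e-7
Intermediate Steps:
l(V) = 81 (l(V) = (-4 - 5)² = (-9)² = 81)
1/(-5898038 + (l((-1 + 3)*1) + 451)²) = 1/(-5898038 + (81 + 451)²) = 1/(-5898038 + 532²) = 1/(-5898038 + 283024) = 1/(-5615014) = -1/5615014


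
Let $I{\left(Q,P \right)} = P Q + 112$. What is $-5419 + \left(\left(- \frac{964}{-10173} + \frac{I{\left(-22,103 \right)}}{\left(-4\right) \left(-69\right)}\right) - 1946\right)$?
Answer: $- \frac{3450118433}{467958} \approx -7372.7$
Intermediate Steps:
$I{\left(Q,P \right)} = 112 + P Q$
$-5419 + \left(\left(- \frac{964}{-10173} + \frac{I{\left(-22,103 \right)}}{\left(-4\right) \left(-69\right)}\right) - 1946\right) = -5419 - \left(\frac{19795694}{10173} - \frac{112 + 103 \left(-22\right)}{\left(-4\right) \left(-69\right)}\right) = -5419 - \left(\frac{19795694}{10173} - \frac{112 - 2266}{276}\right) = -5419 + \left(\left(\frac{964}{10173} - \frac{359}{46}\right) - 1946\right) = -5419 - \frac{914254031}{467958} = - \frac{3450118433}{467958}$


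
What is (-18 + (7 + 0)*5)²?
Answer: 289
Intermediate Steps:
(-18 + (7 + 0)*5)² = (-18 + 7*5)² = (-18 + 35)² = 17² = 289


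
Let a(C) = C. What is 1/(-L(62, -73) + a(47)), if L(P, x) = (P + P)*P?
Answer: -1/7641 ≈ -0.00013087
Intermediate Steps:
L(P, x) = 2*P² (L(P, x) = (2*P)*P = 2*P²)
1/(-L(62, -73) + a(47)) = 1/(-2*62² + 47) = 1/(-2*3844 + 47) = 1/(-1*7688 + 47) = 1/(-7688 + 47) = 1/(-7641) = -1/7641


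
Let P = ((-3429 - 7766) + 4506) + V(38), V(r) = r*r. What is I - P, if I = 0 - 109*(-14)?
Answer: 6771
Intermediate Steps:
V(r) = r²
I = 1526 (I = 0 + 1526 = 1526)
P = -5245 (P = ((-3429 - 7766) + 4506) + 38² = (-11195 + 4506) + 1444 = -6689 + 1444 = -5245)
I - P = 1526 - 1*(-5245) = 1526 + 5245 = 6771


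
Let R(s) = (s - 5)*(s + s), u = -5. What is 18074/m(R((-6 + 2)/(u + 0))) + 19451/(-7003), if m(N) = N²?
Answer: 5611332409/14118048 ≈ 397.46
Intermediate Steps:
R(s) = 2*s*(-5 + s) (R(s) = (-5 + s)*(2*s) = 2*s*(-5 + s))
18074/m(R((-6 + 2)/(u + 0))) + 19451/(-7003) = 18074/((2*((-6 + 2)/(-5 + 0))*(-5 + (-6 + 2)/(-5 + 0)))²) + 19451/(-7003) = 18074/((2*(-4/(-5))*(-5 - 4/(-5)))²) + 19451*(-1/7003) = 18074/((2*(-4*(-⅕))*(-5 - 4*(-⅕)))²) - 19451/7003 = 18074/((2*(⅘)*(-5 + ⅘))²) - 19451/7003 = 18074/((2*(⅘)*(-21/5))²) - 19451/7003 = 18074/((-168/25)²) - 19451/7003 = 18074/(28224/625) - 19451/7003 = 18074*(625/28224) - 19451/7003 = 806875/2016 - 19451/7003 = 5611332409/14118048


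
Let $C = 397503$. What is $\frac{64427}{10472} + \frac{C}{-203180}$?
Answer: $\frac{202900601}{48356840} \approx 4.1959$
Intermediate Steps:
$\frac{64427}{10472} + \frac{C}{-203180} = \frac{64427}{10472} + \frac{397503}{-203180} = 64427 \cdot \frac{1}{10472} + 397503 \left(- \frac{1}{203180}\right) = \frac{5857}{952} - \frac{397503}{203180} = \frac{202900601}{48356840}$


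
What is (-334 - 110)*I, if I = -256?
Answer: 113664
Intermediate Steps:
(-334 - 110)*I = (-334 - 110)*(-256) = -444*(-256) = 113664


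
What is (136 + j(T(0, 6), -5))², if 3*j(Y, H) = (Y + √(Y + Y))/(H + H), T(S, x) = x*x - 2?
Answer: (2023 - √17)²/225 ≈ 18115.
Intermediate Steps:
T(S, x) = -2 + x² (T(S, x) = x² - 2 = -2 + x²)
j(Y, H) = (Y + √2*√Y)/(6*H) (j(Y, H) = ((Y + √(Y + Y))/(H + H))/3 = ((Y + √(2*Y))/((2*H)))/3 = ((Y + √2*√Y)*(1/(2*H)))/3 = ((Y + √2*√Y)/(2*H))/3 = (Y + √2*√Y)/(6*H))
(136 + j(T(0, 6), -5))² = (136 + (⅙)*((-2 + 6²) + √2*√(-2 + 6²))/(-5))² = (136 + (⅙)*(-⅕)*((-2 + 36) + √2*√(-2 + 36)))² = (136 + (⅙)*(-⅕)*(34 + √2*√34))² = (136 + (⅙)*(-⅕)*(34 + 2*√17))² = (136 + (-17/15 - √17/15))² = (2023/15 - √17/15)²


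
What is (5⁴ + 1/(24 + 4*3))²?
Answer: 506295001/1296 ≈ 3.9066e+5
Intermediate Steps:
(5⁴ + 1/(24 + 4*3))² = (625 + 1/(24 + 12))² = (625 + 1/36)² = (22501/36)² = 506295001/1296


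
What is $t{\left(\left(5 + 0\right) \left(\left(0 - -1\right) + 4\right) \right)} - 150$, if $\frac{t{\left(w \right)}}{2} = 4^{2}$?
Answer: $-118$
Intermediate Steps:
$t{\left(w \right)} = 32$ ($t{\left(w \right)} = 2 \cdot 4^{2} = 2 \cdot 16 = 32$)
$t{\left(\left(5 + 0\right) \left(\left(0 - -1\right) + 4\right) \right)} - 150 = 32 - 150 = -118$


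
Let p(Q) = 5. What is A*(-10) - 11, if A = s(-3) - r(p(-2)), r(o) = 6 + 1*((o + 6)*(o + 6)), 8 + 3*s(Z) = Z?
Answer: 3887/3 ≈ 1295.7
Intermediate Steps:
s(Z) = -8/3 + Z/3
r(o) = 6 + (6 + o)**2 (r(o) = 6 + 1*((6 + o)*(6 + o)) = 6 + 1*(6 + o)**2 = 6 + (6 + o)**2)
A = -392/3 (A = (-8/3 + (1/3)*(-3)) - (6 + (6 + 5)**2) = (-8/3 - 1) - (6 + 11**2) = -11/3 - (6 + 121) = -11/3 - 1*127 = -11/3 - 127 = -392/3 ≈ -130.67)
A*(-10) - 11 = -392/3*(-10) - 11 = 3920/3 - 11 = 3887/3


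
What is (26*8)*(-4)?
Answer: -832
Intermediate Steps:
(26*8)*(-4) = 208*(-4) = -832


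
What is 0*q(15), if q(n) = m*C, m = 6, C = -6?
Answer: 0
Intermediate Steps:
q(n) = -36 (q(n) = 6*(-6) = -36)
0*q(15) = 0*(-36) = 0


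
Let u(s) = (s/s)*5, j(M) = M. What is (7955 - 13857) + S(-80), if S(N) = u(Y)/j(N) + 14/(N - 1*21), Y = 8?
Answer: -9537957/1616 ≈ -5902.2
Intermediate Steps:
u(s) = 5 (u(s) = 1*5 = 5)
S(N) = 5/N + 14/(-21 + N) (S(N) = 5/N + 14/(N - 1*21) = 5/N + 14/(N - 21) = 5/N + 14/(-21 + N))
(7955 - 13857) + S(-80) = (7955 - 13857) + (-105 + 19*(-80))/((-80)*(-21 - 80)) = -5902 - 1/80*(-105 - 1520)/(-101) = -5902 - 1/80*(-1/101)*(-1625) = -5902 - 325/1616 = -9537957/1616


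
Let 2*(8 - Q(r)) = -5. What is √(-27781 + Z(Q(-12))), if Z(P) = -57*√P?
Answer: √(-111124 - 114*√42)/2 ≈ 167.23*I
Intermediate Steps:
Q(r) = 21/2 (Q(r) = 8 - ½*(-5) = 8 + 5/2 = 21/2)
√(-27781 + Z(Q(-12))) = √(-27781 - 57*√42/2)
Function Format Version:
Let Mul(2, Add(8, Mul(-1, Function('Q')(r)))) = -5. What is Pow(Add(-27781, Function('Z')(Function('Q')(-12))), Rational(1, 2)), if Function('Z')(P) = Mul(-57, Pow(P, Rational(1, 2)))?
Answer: Mul(Rational(1, 2), Pow(Add(-111124, Mul(-114, Pow(42, Rational(1, 2)))), Rational(1, 2))) ≈ Mul(167.23, I)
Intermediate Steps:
Function('Q')(r) = Rational(21, 2) (Function('Q')(r) = Add(8, Mul(Rational(-1, 2), -5)) = Add(8, Rational(5, 2)) = Rational(21, 2))
Pow(Add(-27781, Function('Z')(Function('Q')(-12))), Rational(1, 2)) = Pow(Add(-27781, Mul(-57, Pow(Rational(21, 2), Rational(1, 2)))), Rational(1, 2)) = Pow(Add(-27781, Mul(-57, Mul(Rational(1, 2), Pow(42, Rational(1, 2))))), Rational(1, 2)) = Pow(Add(-27781, Mul(Rational(-57, 2), Pow(42, Rational(1, 2)))), Rational(1, 2))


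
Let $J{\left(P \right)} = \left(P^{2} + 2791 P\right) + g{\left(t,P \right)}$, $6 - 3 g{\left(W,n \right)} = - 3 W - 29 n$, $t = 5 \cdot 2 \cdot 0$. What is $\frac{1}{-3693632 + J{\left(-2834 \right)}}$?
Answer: $- \frac{3}{10797490} \approx -2.7784 \cdot 10^{-7}$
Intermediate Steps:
$t = 0$ ($t = 10 \cdot 0 = 0$)
$g{\left(W,n \right)} = 2 + W + \frac{29 n}{3}$ ($g{\left(W,n \right)} = 2 - \frac{- 3 W - 29 n}{3} = 2 - \frac{- 29 n - 3 W}{3} = 2 + \left(W + \frac{29 n}{3}\right) = 2 + W + \frac{29 n}{3}$)
$J{\left(P \right)} = 2 + P^{2} + \frac{8402 P}{3}$ ($J{\left(P \right)} = \left(P^{2} + 2791 P\right) + \left(2 + 0 + \frac{29 P}{3}\right) = \left(P^{2} + 2791 P\right) + \left(2 + \frac{29 P}{3}\right) = 2 + P^{2} + \frac{8402 P}{3}$)
$\frac{1}{-3693632 + J{\left(-2834 \right)}} = \frac{1}{-3693632 + \left(2 + \left(-2834\right)^{2} + \frac{8402}{3} \left(-2834\right)\right)} = \frac{1}{-3693632 + \left(2 + 8031556 - \frac{23811268}{3}\right)} = \frac{1}{-3693632 + \frac{283406}{3}} = \frac{1}{- \frac{10797490}{3}} = - \frac{3}{10797490}$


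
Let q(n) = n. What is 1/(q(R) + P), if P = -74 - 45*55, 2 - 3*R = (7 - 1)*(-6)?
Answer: -3/7609 ≈ -0.00039427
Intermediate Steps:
R = 38/3 (R = ⅔ - (7 - 1)*(-6)/3 = ⅔ - 2*(-6) = ⅔ - ⅓*(-36) = ⅔ + 12 = 38/3 ≈ 12.667)
P = -2549 (P = -74 - 2475 = -2549)
1/(q(R) + P) = 1/(38/3 - 2549) = 1/(-7609/3) = -3/7609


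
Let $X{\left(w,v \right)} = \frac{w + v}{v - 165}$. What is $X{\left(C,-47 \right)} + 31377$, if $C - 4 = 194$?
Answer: $\frac{6651773}{212} \approx 31376.0$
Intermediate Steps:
$C = 198$ ($C = 4 + 194 = 198$)
$X{\left(w,v \right)} = \frac{v + w}{-165 + v}$
$X{\left(C,-47 \right)} + 31377 = \frac{-47 + 198}{-165 - 47} + 31377 = \frac{1}{-212} \cdot 151 + 31377 = \left(- \frac{1}{212}\right) 151 + 31377 = - \frac{151}{212} + 31377 = \frac{6651773}{212}$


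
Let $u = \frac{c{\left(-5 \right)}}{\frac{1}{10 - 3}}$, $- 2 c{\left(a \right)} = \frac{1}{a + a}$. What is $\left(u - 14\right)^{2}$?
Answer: $\frac{74529}{400} \approx 186.32$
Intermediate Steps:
$c{\left(a \right)} = - \frac{1}{4 a}$ ($c{\left(a \right)} = - \frac{1}{2 \left(a + a\right)} = - \frac{1}{2 \cdot 2 a} = - \frac{\frac{1}{2} \frac{1}{a}}{2} = - \frac{1}{4 a}$)
$u = \frac{7}{20}$ ($u = \frac{\left(- \frac{1}{4}\right) \frac{1}{-5}}{\frac{1}{10 - 3}} = \frac{\left(- \frac{1}{4}\right) \left(- \frac{1}{5}\right)}{\frac{1}{7}} = \frac{\frac{1}{\frac{1}{7}}}{20} = \frac{1}{20} \cdot 7 = \frac{7}{20} \approx 0.35$)
$\left(u - 14\right)^{2} = \left(\frac{7}{20} - 14\right)^{2} = \left(- \frac{273}{20}\right)^{2} = \frac{74529}{400}$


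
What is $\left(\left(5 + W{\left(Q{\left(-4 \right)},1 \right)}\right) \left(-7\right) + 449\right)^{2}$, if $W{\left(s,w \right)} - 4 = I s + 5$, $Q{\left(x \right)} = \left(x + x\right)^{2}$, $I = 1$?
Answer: $9409$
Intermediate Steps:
$Q{\left(x \right)} = 4 x^{2}$ ($Q{\left(x \right)} = \left(2 x\right)^{2} = 4 x^{2}$)
$W{\left(s,w \right)} = 9 + s$ ($W{\left(s,w \right)} = 4 + \left(1 s + 5\right) = 4 + \left(s + 5\right) = 4 + \left(5 + s\right) = 9 + s$)
$\left(\left(5 + W{\left(Q{\left(-4 \right)},1 \right)}\right) \left(-7\right) + 449\right)^{2} = \left(\left(5 + \left(9 + 4 \left(-4\right)^{2}\right)\right) \left(-7\right) + 449\right)^{2} = \left(\left(5 + \left(9 + 4 \cdot 16\right)\right) \left(-7\right) + 449\right)^{2} = \left(\left(5 + \left(9 + 64\right)\right) \left(-7\right) + 449\right)^{2} = \left(\left(5 + 73\right) \left(-7\right) + 449\right)^{2} = \left(78 \left(-7\right) + 449\right)^{2} = \left(-546 + 449\right)^{2} = \left(-97\right)^{2} = 9409$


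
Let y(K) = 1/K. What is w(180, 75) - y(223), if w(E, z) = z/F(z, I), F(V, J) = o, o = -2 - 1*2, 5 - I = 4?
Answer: -16729/892 ≈ -18.754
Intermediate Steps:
I = 1 (I = 5 - 1*4 = 5 - 4 = 1)
o = -4 (o = -2 - 2 = -4)
F(V, J) = -4
w(E, z) = -z/4 (w(E, z) = z/(-4) = z*(-¼) = -z/4)
w(180, 75) - y(223) = -¼*75 - 1/223 = -75/4 - 1*1/223 = -75/4 - 1/223 = -16729/892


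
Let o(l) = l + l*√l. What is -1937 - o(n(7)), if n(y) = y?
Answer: -1944 - 7*√7 ≈ -1962.5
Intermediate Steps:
o(l) = l + l^(3/2)
-1937 - o(n(7)) = -1937 - (7 + 7^(3/2)) = -1937 - (7 + 7*√7) = -1937 + (-7 - 7*√7) = -1944 - 7*√7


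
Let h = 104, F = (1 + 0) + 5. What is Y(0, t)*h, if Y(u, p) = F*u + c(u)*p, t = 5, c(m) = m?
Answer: 0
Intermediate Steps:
F = 6 (F = 1 + 5 = 6)
Y(u, p) = 6*u + p*u (Y(u, p) = 6*u + u*p = 6*u + p*u)
Y(0, t)*h = (0*(6 + 5))*104 = (0*11)*104 = 0*104 = 0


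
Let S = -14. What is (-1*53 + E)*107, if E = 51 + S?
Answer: -1712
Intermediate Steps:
E = 37 (E = 51 - 14 = 37)
(-1*53 + E)*107 = (-1*53 + 37)*107 = (-53 + 37)*107 = -16*107 = -1712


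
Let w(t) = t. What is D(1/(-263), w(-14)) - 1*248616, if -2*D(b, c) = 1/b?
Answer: -496969/2 ≈ -2.4848e+5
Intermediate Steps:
D(b, c) = -1/(2*b)
D(1/(-263), w(-14)) - 1*248616 = -1/(2*(1/(-263))) - 1*248616 = -1/(2*(-1/263)) - 248616 = -½*(-263) - 248616 = 263/2 - 248616 = -496969/2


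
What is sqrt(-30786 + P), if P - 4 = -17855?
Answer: I*sqrt(48637) ≈ 220.54*I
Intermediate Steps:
P = -17851 (P = 4 - 17855 = -17851)
sqrt(-30786 + P) = sqrt(-30786 - 17851) = sqrt(-48637) = I*sqrt(48637)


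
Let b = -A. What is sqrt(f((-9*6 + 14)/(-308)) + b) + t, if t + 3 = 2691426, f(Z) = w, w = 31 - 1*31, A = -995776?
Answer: 2691423 + 8*sqrt(15559) ≈ 2.6924e+6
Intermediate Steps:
w = 0 (w = 31 - 31 = 0)
f(Z) = 0
t = 2691423 (t = -3 + 2691426 = 2691423)
b = 995776 (b = -1*(-995776) = 995776)
sqrt(f((-9*6 + 14)/(-308)) + b) + t = sqrt(0 + 995776) + 2691423 = sqrt(995776) + 2691423 = 8*sqrt(15559) + 2691423 = 2691423 + 8*sqrt(15559)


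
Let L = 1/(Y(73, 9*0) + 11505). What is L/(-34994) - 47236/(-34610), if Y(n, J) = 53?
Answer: 9552551661631/6999191582860 ≈ 1.3648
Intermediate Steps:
L = 1/11558 (L = 1/(53 + 11505) = 1/11558 ≈ 8.6520e-5)
L/(-34994) - 47236/(-34610) = (1/11558)/(-34994) - 47236/(-34610) = (1/11558)*(-1/34994) - 47236*(-1/34610) = -1/404460652 + 23618/17305 = 9552551661631/6999191582860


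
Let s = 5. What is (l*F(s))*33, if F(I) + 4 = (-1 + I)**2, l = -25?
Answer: -9900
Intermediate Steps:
F(I) = -4 + (-1 + I)**2
(l*F(s))*33 = -25*(-4 + (-1 + 5)**2)*33 = -25*(-4 + 4**2)*33 = -25*(-4 + 16)*33 = -25*12*33 = -300*33 = -9900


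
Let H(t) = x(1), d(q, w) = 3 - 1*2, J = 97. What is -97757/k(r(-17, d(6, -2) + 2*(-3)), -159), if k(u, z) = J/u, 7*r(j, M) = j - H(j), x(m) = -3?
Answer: 195514/97 ≈ 2015.6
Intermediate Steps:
d(q, w) = 1 (d(q, w) = 3 - 2 = 1)
H(t) = -3
r(j, M) = 3/7 + j/7 (r(j, M) = (j - 1*(-3))/7 = (j + 3)/7 = (3 + j)/7 = 3/7 + j/7)
k(u, z) = 97/u
-97757/k(r(-17, d(6, -2) + 2*(-3)), -159) = -97757/(97/(3/7 + (⅐)*(-17))) = -97757/(97/(3/7 - 17/7)) = -97757/(97/(-2)) = -97757/(97*(-½)) = -97757/(-97/2) = -97757*(-2/97) = 195514/97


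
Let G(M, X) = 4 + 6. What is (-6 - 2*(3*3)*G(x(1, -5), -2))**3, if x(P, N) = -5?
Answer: -6434856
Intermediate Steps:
G(M, X) = 10
(-6 - 2*(3*3)*G(x(1, -5), -2))**3 = (-6 - 2*(3*3)*10)**3 = (-6 - 2*9*10)**3 = (-6 - 2*90)**3 = (-6 - 1*180)**3 = (-6 - 180)**3 = (-186)**3 = -6434856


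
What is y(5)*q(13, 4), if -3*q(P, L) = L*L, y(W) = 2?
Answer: -32/3 ≈ -10.667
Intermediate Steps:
q(P, L) = -L**2/3 (q(P, L) = -L*L/3 = -L**2/3)
y(5)*q(13, 4) = 2*(-1/3*4**2) = 2*(-1/3*16) = 2*(-16/3) = -32/3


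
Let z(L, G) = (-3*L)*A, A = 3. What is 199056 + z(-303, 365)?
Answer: 201783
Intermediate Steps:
z(L, G) = -9*L (z(L, G) = -3*L*3 = -9*L)
199056 + z(-303, 365) = 199056 - 9*(-303) = 199056 + 2727 = 201783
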